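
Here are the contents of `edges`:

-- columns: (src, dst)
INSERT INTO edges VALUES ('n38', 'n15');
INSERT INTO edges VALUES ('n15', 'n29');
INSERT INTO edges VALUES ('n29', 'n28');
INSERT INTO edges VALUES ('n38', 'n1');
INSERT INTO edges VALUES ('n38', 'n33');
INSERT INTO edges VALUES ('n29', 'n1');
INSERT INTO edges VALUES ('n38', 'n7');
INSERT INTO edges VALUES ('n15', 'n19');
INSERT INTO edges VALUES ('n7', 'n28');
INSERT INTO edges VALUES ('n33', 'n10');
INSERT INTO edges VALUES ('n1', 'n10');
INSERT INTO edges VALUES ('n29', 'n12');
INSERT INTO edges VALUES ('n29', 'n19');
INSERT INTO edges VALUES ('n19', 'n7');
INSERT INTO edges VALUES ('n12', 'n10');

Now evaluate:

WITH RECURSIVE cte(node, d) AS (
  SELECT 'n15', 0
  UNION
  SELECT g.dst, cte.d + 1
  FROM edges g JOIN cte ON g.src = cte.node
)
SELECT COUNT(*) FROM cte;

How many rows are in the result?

Base: (n15, d=0).
Iteration 1: edges from {n15} -> (n19, d=1), (n29, d=1).
Iteration 2: edges from {n19,n29} -> (n1, d=2), (n12, d=2), (n19, d=2), (n28, d=2), (n7, d=2).
Iteration 3: edges from {n1,n12,n19,n28,n7} -> (n10, d=3), (n28, d=3), (n7, d=3). [UNION drops 1 duplicate row(s)]
Iteration 4: edges from {n10,n28,n7} -> (n28, d=4).
Iteration 5: no outgoing edges from {n28}; recursion stops.
Total rows emitted: 12.

12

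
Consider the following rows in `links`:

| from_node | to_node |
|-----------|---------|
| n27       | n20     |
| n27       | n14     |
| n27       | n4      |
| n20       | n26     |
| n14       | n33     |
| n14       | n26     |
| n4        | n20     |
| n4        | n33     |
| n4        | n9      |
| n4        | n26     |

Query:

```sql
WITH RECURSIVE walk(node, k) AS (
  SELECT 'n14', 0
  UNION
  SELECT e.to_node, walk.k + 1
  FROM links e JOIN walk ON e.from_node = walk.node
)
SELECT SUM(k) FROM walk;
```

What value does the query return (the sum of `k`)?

2

Base: (n14, k=0).
Iteration 1: edges from {n14} -> (n26, k=1), (n33, k=1).
Iteration 2: no outgoing edges from {n26,n33}; recursion stops.
SUM(k) = 0 + 1 + 1 = 2.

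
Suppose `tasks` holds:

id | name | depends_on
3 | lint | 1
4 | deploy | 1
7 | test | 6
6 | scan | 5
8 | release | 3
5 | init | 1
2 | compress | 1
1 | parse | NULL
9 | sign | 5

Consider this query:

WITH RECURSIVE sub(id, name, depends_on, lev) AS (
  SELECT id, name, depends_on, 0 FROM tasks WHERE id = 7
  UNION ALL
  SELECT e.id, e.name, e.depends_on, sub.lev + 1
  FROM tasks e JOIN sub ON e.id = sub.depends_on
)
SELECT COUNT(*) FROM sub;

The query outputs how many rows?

4

Base: id=7 (test), depends_on=6, lev 0.
Iteration 1: join on id=6 -> scan (id 6, depends_on=5, lev 1).
Iteration 2: join on id=5 -> init (id 5, depends_on=1, lev 2).
Iteration 3: join on id=1 -> parse (id 1, depends_on=NULL, lev 3).
Iteration 4: depends_on is NULL; no match; recursion stops.
Total rows emitted: 4.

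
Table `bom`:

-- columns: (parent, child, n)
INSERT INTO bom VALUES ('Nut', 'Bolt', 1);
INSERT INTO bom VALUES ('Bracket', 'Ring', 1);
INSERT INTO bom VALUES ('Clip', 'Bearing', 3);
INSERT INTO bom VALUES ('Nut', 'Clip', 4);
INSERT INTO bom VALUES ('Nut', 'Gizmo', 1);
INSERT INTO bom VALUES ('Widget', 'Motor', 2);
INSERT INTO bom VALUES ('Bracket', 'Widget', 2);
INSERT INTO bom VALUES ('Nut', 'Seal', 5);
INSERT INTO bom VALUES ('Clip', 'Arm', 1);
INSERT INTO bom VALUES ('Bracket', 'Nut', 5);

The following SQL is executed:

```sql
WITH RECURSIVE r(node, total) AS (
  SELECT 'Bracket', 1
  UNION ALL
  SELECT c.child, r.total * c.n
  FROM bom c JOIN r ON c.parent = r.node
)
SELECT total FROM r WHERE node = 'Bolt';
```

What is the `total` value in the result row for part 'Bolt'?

Base: (Bracket, total=1).
Iteration 1: components of {Bracket} -> Nut = 1*5 = 5, Ring = 1*1 = 1, Widget = 1*2 = 2.
Iteration 2: components of {Nut,Ring,Widget} -> Bolt = 5*1 = 5, Clip = 5*4 = 20, Gizmo = 5*1 = 5, Motor = 2*2 = 4, Seal = 5*5 = 25.
Iteration 3: components of {Bolt,Clip,Gizmo,Motor,Seal} -> Arm = 20*1 = 20, Bearing = 20*3 = 60.
Iteration 4: no further components; recursion stops.

5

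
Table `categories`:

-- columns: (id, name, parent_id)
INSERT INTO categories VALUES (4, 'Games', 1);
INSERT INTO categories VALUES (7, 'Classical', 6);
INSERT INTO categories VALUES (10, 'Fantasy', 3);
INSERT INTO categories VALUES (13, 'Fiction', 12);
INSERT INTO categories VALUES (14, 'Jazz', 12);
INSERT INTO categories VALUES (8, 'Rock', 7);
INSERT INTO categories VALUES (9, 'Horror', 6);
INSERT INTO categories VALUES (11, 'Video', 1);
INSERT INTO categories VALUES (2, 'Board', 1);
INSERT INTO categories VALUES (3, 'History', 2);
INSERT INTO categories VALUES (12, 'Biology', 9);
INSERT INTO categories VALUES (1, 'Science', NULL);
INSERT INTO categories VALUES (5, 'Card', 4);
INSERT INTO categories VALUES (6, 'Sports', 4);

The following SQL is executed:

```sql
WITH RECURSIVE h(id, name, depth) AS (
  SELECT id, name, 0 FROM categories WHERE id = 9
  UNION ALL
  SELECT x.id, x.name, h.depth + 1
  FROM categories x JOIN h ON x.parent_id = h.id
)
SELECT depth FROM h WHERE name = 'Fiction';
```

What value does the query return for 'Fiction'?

Base: id=9 (Horror) at depth 0.
Iteration 1: rows with parent_id in {9} -> Biology (id 12, depth 1).
Iteration 2: rows with parent_id in {12} -> Fiction (id 13, depth 2), Jazz (id 14, depth 2).
Iteration 3: no rows with parent_id in {13,14}; recursion stops.

2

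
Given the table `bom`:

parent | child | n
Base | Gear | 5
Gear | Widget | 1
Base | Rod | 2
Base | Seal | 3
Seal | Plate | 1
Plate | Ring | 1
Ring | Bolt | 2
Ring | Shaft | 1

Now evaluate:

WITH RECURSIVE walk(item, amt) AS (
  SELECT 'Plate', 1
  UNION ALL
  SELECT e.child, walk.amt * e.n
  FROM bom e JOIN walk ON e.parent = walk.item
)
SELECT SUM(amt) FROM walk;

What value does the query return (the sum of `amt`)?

5

Base: (Plate, amt=1).
Iteration 1: components of {Plate} -> Ring = 1*1 = 1.
Iteration 2: components of {Ring} -> Bolt = 1*2 = 2, Shaft = 1*1 = 1.
Iteration 3: no further components; recursion stops.
SUM(amt) = 1 + 1 + 2 + 1 = 5.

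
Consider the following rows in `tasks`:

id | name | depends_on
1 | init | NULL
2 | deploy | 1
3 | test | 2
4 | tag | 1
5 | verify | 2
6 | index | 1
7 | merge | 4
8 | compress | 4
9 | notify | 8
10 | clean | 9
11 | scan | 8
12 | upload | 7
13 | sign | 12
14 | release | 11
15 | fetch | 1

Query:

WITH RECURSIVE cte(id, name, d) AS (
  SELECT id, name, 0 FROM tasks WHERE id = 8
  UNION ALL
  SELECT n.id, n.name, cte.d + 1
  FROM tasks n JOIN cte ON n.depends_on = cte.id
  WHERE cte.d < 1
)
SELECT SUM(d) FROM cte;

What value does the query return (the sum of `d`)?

Base: id=8 (compress) at d 0.
Iteration 1: rows with depends_on in {8} -> notify (id 9, d 1), scan (id 11, d 1).
Iteration 2: d < 1 fails for all current rows; recursion stops.
SUM(d) = 0 + 1 + 1 = 2.

2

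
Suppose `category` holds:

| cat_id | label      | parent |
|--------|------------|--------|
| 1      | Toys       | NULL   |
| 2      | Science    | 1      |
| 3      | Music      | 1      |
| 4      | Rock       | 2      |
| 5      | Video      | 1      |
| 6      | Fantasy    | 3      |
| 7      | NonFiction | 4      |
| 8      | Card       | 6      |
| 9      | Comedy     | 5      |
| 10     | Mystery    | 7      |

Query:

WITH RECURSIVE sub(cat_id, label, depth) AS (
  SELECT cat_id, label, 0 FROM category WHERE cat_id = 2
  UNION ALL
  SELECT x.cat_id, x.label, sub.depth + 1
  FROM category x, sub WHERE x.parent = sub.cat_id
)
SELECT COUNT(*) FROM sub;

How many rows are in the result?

4

Base: cat_id=2 (Science) at depth 0.
Iteration 1: rows with parent in {2} -> Rock (id 4, depth 1).
Iteration 2: rows with parent in {4} -> NonFiction (id 7, depth 2).
Iteration 3: rows with parent in {7} -> Mystery (id 10, depth 3).
Iteration 4: no rows with parent in {10}; recursion stops.
Total rows emitted: 4.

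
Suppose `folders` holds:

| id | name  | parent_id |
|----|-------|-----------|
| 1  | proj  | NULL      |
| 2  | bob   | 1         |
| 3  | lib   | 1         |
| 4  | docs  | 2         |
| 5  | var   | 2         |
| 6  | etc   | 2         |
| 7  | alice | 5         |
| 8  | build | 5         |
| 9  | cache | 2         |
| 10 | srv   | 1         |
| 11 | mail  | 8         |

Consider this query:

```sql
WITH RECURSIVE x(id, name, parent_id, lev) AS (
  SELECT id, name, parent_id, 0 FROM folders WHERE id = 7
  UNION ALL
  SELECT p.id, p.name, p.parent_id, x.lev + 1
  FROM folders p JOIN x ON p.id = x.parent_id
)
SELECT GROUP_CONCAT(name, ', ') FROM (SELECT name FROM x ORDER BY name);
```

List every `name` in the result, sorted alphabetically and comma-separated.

alice, bob, proj, var

Base: id=7 (alice), parent_id=5, lev 0.
Iteration 1: join on id=5 -> var (id 5, parent_id=2, lev 1).
Iteration 2: join on id=2 -> bob (id 2, parent_id=1, lev 2).
Iteration 3: join on id=1 -> proj (id 1, parent_id=NULL, lev 3).
Iteration 4: parent_id is NULL; no match; recursion stops.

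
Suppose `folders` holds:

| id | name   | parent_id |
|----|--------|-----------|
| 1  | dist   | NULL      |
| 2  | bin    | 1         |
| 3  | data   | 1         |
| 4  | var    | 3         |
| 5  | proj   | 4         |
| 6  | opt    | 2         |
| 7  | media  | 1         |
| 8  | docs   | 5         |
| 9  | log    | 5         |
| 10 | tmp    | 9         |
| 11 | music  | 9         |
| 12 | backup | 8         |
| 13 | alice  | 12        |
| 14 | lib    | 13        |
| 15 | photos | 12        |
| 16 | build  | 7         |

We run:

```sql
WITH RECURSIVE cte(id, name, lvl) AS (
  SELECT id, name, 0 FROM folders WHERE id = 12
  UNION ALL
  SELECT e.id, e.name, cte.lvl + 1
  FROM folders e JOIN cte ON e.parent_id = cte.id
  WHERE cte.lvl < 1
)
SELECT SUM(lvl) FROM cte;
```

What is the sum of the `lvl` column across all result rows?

2

Base: id=12 (backup) at lvl 0.
Iteration 1: rows with parent_id in {12} -> alice (id 13, lvl 1), photos (id 15, lvl 1).
Iteration 2: lvl < 1 fails for all current rows; recursion stops.
SUM(lvl) = 0 + 1 + 1 = 2.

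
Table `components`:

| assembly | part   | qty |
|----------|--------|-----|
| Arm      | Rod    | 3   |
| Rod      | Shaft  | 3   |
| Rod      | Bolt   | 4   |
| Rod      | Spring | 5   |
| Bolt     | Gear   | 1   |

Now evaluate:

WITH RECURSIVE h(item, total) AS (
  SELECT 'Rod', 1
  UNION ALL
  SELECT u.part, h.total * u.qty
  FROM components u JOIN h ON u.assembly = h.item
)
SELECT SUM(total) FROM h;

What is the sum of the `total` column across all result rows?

Base: (Rod, total=1).
Iteration 1: components of {Rod} -> Bolt = 1*4 = 4, Shaft = 1*3 = 3, Spring = 1*5 = 5.
Iteration 2: components of {Bolt,Shaft,Spring} -> Gear = 4*1 = 4.
Iteration 3: no further components; recursion stops.
SUM(total) = 1 + 3 + 4 + 5 + 4 = 17.

17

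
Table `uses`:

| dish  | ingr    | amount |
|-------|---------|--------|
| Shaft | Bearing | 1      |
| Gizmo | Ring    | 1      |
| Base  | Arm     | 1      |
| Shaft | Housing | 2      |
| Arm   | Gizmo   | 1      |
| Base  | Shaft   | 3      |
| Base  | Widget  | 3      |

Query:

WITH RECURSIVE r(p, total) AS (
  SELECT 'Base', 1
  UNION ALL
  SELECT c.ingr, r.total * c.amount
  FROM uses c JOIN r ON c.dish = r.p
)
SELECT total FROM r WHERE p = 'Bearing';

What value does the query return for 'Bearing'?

Base: (Base, total=1).
Iteration 1: components of {Base} -> Arm = 1*1 = 1, Shaft = 1*3 = 3, Widget = 1*3 = 3.
Iteration 2: components of {Arm,Shaft,Widget} -> Bearing = 3*1 = 3, Gizmo = 1*1 = 1, Housing = 3*2 = 6.
Iteration 3: components of {Bearing,Gizmo,Housing} -> Ring = 1*1 = 1.
Iteration 4: no further components; recursion stops.

3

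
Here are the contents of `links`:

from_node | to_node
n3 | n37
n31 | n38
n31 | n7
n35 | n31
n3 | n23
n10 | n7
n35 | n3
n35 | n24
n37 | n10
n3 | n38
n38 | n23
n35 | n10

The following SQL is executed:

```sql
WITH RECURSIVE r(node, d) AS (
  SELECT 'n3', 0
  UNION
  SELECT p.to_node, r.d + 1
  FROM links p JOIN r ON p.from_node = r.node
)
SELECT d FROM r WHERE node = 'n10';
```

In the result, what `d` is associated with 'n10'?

Base: (n3, d=0).
Iteration 1: edges from {n3} -> (n23, d=1), (n37, d=1), (n38, d=1).
Iteration 2: edges from {n23,n37,n38} -> (n10, d=2), (n23, d=2).
Iteration 3: edges from {n10,n23} -> (n7, d=3).
Iteration 4: no outgoing edges from {n7}; recursion stops.

2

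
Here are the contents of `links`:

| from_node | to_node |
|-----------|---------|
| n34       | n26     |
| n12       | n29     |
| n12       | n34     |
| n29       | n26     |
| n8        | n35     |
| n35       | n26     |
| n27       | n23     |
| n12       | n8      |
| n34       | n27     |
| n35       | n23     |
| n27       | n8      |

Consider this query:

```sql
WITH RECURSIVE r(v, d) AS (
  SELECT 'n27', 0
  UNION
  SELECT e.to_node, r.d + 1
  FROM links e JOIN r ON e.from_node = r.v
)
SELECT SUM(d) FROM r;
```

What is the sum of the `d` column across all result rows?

10

Base: (n27, d=0).
Iteration 1: edges from {n27} -> (n23, d=1), (n8, d=1).
Iteration 2: edges from {n23,n8} -> (n35, d=2).
Iteration 3: edges from {n35} -> (n23, d=3), (n26, d=3).
Iteration 4: no outgoing edges from {n23,n26}; recursion stops.
SUM(d) = 0 + 1 + 1 + 2 + 3 + 3 = 10.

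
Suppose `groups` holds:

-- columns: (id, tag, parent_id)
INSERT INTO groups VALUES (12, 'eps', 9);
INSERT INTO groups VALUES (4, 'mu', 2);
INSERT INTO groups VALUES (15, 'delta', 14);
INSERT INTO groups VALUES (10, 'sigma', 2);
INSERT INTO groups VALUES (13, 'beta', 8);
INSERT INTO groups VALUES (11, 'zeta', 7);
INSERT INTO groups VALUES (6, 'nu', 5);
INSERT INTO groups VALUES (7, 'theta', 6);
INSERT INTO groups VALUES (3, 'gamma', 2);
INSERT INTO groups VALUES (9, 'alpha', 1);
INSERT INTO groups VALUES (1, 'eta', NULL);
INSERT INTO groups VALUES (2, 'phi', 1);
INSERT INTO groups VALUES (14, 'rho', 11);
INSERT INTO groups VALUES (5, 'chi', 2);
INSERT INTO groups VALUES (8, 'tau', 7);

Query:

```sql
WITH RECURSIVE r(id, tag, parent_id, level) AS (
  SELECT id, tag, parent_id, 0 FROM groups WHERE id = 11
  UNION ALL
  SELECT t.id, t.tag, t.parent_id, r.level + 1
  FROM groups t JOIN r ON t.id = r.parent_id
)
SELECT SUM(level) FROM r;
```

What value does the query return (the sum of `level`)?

15

Base: id=11 (zeta), parent_id=7, level 0.
Iteration 1: join on id=7 -> theta (id 7, parent_id=6, level 1).
Iteration 2: join on id=6 -> nu (id 6, parent_id=5, level 2).
Iteration 3: join on id=5 -> chi (id 5, parent_id=2, level 3).
Iteration 4: join on id=2 -> phi (id 2, parent_id=1, level 4).
Iteration 5: join on id=1 -> eta (id 1, parent_id=NULL, level 5).
Iteration 6: parent_id is NULL; no match; recursion stops.
SUM(level) = 0 + 1 + 2 + 3 + 4 + 5 = 15.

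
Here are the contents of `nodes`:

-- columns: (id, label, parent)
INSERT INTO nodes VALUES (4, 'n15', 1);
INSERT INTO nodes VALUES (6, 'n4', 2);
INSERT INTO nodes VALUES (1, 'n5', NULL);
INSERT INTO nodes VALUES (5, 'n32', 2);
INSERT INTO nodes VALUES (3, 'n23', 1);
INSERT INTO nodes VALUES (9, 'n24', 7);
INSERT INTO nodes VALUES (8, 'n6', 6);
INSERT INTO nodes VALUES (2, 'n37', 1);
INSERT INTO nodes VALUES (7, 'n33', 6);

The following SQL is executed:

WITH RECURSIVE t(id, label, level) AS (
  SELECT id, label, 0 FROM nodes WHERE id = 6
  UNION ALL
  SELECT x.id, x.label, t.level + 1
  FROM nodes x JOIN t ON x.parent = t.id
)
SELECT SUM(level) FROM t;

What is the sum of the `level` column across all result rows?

Base: id=6 (n4) at level 0.
Iteration 1: rows with parent in {6} -> n33 (id 7, level 1), n6 (id 8, level 1).
Iteration 2: rows with parent in {7,8} -> n24 (id 9, level 2).
Iteration 3: no rows with parent in {9}; recursion stops.
SUM(level) = 0 + 1 + 1 + 2 = 4.

4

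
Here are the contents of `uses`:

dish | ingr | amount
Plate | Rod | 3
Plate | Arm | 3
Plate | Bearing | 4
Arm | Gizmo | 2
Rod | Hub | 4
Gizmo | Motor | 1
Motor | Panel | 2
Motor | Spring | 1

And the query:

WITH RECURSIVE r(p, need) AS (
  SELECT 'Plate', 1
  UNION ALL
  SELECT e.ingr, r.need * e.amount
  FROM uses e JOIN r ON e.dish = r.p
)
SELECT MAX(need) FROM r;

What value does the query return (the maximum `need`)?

12

Base: (Plate, need=1).
Iteration 1: components of {Plate} -> Arm = 1*3 = 3, Bearing = 1*4 = 4, Rod = 1*3 = 3.
Iteration 2: components of {Arm,Bearing,Rod} -> Gizmo = 3*2 = 6, Hub = 3*4 = 12.
Iteration 3: components of {Gizmo,Hub} -> Motor = 6*1 = 6.
Iteration 4: components of {Motor} -> Panel = 6*2 = 12, Spring = 6*1 = 6.
Iteration 5: no further components; recursion stops.
need values: 1, 3, 3, 4, 12, 6, 6, 12, 6; the maximum is 12.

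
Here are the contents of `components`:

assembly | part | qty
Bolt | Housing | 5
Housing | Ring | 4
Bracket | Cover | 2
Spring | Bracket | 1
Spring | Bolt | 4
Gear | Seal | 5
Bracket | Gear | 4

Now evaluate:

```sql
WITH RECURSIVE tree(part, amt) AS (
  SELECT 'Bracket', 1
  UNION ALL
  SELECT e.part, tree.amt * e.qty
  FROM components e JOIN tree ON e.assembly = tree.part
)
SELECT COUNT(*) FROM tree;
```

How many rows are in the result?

Base: (Bracket, amt=1).
Iteration 1: components of {Bracket} -> Cover = 1*2 = 2, Gear = 1*4 = 4.
Iteration 2: components of {Cover,Gear} -> Seal = 4*5 = 20.
Iteration 3: no further components; recursion stops.
Total rows emitted: 4.

4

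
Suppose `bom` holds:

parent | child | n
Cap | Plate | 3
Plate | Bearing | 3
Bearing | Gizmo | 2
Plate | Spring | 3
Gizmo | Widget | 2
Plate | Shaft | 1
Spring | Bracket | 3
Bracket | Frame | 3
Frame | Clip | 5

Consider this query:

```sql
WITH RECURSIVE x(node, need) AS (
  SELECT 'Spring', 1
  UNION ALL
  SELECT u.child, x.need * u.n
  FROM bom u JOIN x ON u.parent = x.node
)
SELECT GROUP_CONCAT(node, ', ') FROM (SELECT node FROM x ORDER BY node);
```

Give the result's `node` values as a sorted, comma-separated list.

Base: (Spring, need=1).
Iteration 1: components of {Spring} -> Bracket = 1*3 = 3.
Iteration 2: components of {Bracket} -> Frame = 3*3 = 9.
Iteration 3: components of {Frame} -> Clip = 9*5 = 45.
Iteration 4: no further components; recursion stops.

Bracket, Clip, Frame, Spring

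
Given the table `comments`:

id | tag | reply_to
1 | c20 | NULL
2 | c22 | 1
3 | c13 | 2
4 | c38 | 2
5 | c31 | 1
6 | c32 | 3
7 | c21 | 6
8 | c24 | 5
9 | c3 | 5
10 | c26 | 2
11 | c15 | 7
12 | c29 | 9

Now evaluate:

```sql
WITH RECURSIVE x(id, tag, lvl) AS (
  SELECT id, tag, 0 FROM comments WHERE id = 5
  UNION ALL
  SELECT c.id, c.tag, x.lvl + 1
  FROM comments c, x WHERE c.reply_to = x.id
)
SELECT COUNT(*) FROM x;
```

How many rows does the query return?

Base: id=5 (c31) at lvl 0.
Iteration 1: rows with reply_to in {5} -> c24 (id 8, lvl 1), c3 (id 9, lvl 1).
Iteration 2: rows with reply_to in {8,9} -> c29 (id 12, lvl 2).
Iteration 3: no rows with reply_to in {12}; recursion stops.
Total rows emitted: 4.

4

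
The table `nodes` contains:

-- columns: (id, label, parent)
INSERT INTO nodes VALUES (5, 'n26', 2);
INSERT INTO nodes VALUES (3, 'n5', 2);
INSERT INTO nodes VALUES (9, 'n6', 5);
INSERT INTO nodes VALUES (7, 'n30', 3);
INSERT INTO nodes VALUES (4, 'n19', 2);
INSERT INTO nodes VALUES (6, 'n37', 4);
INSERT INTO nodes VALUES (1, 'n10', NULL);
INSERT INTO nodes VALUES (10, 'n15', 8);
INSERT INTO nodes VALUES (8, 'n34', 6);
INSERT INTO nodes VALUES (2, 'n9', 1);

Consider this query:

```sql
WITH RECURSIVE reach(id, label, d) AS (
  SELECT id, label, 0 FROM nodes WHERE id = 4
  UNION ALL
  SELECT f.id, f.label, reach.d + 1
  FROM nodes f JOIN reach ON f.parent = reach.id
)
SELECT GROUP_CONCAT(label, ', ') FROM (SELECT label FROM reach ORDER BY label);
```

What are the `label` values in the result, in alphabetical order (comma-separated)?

n15, n19, n34, n37

Base: id=4 (n19) at d 0.
Iteration 1: rows with parent in {4} -> n37 (id 6, d 1).
Iteration 2: rows with parent in {6} -> n34 (id 8, d 2).
Iteration 3: rows with parent in {8} -> n15 (id 10, d 3).
Iteration 4: no rows with parent in {10}; recursion stops.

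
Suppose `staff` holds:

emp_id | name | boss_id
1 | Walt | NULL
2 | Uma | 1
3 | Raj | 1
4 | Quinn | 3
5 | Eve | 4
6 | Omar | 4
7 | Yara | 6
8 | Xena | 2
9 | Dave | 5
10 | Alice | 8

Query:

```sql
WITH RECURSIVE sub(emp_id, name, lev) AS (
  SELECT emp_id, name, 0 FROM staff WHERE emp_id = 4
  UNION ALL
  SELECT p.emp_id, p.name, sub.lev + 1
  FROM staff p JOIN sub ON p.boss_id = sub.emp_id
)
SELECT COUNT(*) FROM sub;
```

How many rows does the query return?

Base: emp_id=4 (Quinn) at lev 0.
Iteration 1: rows with boss_id in {4} -> Eve (id 5, lev 1), Omar (id 6, lev 1).
Iteration 2: rows with boss_id in {5,6} -> Yara (id 7, lev 2), Dave (id 9, lev 2).
Iteration 3: no rows with boss_id in {7,9}; recursion stops.
Total rows emitted: 5.

5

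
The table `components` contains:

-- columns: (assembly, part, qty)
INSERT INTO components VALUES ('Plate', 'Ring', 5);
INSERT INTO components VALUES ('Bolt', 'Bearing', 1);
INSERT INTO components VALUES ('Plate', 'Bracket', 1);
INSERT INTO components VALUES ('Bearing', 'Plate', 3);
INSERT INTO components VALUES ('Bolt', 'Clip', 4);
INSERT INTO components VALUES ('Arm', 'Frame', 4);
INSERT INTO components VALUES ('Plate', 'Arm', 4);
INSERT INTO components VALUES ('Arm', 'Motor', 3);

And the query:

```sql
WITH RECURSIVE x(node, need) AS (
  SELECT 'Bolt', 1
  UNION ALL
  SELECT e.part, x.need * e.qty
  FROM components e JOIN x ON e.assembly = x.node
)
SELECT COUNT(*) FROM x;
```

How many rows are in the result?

Base: (Bolt, need=1).
Iteration 1: components of {Bolt} -> Bearing = 1*1 = 1, Clip = 1*4 = 4.
Iteration 2: components of {Bearing,Clip} -> Plate = 1*3 = 3.
Iteration 3: components of {Plate} -> Arm = 3*4 = 12, Bracket = 3*1 = 3, Ring = 3*5 = 15.
Iteration 4: components of {Arm,Bracket,Ring} -> Frame = 12*4 = 48, Motor = 12*3 = 36.
Iteration 5: no further components; recursion stops.
Total rows emitted: 9.

9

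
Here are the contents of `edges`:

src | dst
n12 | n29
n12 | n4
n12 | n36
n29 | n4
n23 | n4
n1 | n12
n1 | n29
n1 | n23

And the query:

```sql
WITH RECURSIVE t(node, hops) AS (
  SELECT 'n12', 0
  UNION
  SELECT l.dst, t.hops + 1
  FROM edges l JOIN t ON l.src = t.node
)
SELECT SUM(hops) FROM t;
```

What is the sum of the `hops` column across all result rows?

Base: (n12, hops=0).
Iteration 1: edges from {n12} -> (n29, hops=1), (n36, hops=1), (n4, hops=1).
Iteration 2: edges from {n29,n36,n4} -> (n4, hops=2).
Iteration 3: no outgoing edges from {n4}; recursion stops.
SUM(hops) = 0 + 1 + 1 + 1 + 2 = 5.

5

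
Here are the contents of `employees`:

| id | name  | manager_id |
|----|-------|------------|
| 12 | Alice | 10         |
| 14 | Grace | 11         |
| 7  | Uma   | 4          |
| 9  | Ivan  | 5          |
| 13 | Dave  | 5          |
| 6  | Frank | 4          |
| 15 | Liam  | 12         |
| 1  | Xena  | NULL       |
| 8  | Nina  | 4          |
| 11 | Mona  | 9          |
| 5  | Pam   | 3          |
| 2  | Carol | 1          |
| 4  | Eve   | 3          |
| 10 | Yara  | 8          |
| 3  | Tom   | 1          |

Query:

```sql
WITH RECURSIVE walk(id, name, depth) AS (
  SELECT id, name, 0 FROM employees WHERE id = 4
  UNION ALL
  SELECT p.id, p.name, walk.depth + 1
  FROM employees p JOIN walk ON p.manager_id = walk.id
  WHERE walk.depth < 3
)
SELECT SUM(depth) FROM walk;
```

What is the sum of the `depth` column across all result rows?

8

Base: id=4 (Eve) at depth 0.
Iteration 1: rows with manager_id in {4} -> Frank (id 6, depth 1), Uma (id 7, depth 1), Nina (id 8, depth 1).
Iteration 2: rows with manager_id in {6,7,8} -> Yara (id 10, depth 2).
Iteration 3: rows with manager_id in {10} -> Alice (id 12, depth 3).
Iteration 4: depth < 3 fails for all current rows; recursion stops.
SUM(depth) = 0 + 1 + 1 + 1 + 2 + 3 = 8.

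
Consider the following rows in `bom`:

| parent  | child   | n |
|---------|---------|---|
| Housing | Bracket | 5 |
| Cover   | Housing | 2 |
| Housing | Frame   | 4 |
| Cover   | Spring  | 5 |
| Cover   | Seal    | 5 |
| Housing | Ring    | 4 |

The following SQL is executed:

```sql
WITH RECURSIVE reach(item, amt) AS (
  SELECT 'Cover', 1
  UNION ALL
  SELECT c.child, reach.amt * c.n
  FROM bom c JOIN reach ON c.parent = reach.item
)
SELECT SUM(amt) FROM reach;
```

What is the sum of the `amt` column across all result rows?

39

Base: (Cover, amt=1).
Iteration 1: components of {Cover} -> Housing = 1*2 = 2, Seal = 1*5 = 5, Spring = 1*5 = 5.
Iteration 2: components of {Housing,Seal,Spring} -> Bracket = 2*5 = 10, Frame = 2*4 = 8, Ring = 2*4 = 8.
Iteration 3: no further components; recursion stops.
SUM(amt) = 1 + 5 + 5 + 2 + 8 + 8 + 10 = 39.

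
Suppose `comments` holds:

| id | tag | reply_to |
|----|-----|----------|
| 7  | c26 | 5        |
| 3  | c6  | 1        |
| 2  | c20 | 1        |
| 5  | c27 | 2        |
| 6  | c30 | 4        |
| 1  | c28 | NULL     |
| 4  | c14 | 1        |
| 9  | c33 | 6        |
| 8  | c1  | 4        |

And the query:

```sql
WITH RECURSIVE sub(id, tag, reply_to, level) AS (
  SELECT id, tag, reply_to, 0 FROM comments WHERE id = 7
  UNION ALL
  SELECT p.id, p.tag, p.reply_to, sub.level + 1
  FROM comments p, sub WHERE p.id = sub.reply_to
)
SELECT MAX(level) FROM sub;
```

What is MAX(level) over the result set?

Base: id=7 (c26), reply_to=5, level 0.
Iteration 1: join on id=5 -> c27 (id 5, reply_to=2, level 1).
Iteration 2: join on id=2 -> c20 (id 2, reply_to=1, level 2).
Iteration 3: join on id=1 -> c28 (id 1, reply_to=NULL, level 3).
Iteration 4: reply_to is NULL; no match; recursion stops.
level values: 0, 1, 2, 3; the maximum is 3.

3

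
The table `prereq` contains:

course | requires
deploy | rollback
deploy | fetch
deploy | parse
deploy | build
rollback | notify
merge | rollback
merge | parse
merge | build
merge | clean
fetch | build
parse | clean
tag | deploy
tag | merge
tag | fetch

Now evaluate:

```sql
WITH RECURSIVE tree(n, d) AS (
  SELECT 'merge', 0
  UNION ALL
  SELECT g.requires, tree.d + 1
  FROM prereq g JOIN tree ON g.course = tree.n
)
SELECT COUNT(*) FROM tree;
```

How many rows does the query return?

Base: (merge, d=0).
Iteration 1: edges from {merge} -> (build, d=1), (clean, d=1), (parse, d=1), (rollback, d=1).
Iteration 2: edges from {build,clean,parse,rollback} -> (clean, d=2), (notify, d=2).
Iteration 3: no outgoing edges from {clean,notify}; recursion stops.
Total rows emitted: 7.

7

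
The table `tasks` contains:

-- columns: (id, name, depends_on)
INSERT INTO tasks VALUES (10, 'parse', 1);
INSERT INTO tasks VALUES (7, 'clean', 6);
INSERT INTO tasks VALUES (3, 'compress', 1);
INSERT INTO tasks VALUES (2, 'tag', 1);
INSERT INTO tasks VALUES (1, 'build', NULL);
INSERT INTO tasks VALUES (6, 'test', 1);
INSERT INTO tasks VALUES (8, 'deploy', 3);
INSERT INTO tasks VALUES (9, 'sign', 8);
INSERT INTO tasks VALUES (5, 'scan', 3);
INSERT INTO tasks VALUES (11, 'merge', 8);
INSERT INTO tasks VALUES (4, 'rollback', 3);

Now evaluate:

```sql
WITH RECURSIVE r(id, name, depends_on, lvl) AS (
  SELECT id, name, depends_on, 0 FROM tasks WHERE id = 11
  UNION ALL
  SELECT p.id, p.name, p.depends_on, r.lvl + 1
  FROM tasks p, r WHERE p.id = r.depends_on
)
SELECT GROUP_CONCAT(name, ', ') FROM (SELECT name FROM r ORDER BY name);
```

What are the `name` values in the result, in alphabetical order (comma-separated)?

Base: id=11 (merge), depends_on=8, lvl 0.
Iteration 1: join on id=8 -> deploy (id 8, depends_on=3, lvl 1).
Iteration 2: join on id=3 -> compress (id 3, depends_on=1, lvl 2).
Iteration 3: join on id=1 -> build (id 1, depends_on=NULL, lvl 3).
Iteration 4: depends_on is NULL; no match; recursion stops.

build, compress, deploy, merge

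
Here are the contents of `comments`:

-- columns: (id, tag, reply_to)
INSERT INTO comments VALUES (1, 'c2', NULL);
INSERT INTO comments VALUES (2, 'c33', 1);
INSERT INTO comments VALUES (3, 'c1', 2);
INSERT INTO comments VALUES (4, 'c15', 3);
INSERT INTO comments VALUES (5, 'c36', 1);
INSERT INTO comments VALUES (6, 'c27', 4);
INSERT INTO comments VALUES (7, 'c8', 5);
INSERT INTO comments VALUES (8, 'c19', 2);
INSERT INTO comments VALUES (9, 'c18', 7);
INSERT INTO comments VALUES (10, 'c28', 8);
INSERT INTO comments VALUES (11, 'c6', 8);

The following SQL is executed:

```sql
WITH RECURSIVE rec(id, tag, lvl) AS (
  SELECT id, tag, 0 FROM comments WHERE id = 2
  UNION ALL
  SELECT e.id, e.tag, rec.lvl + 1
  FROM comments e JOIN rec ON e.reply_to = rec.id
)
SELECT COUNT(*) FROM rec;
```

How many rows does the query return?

Base: id=2 (c33) at lvl 0.
Iteration 1: rows with reply_to in {2} -> c1 (id 3, lvl 1), c19 (id 8, lvl 1).
Iteration 2: rows with reply_to in {3,8} -> c15 (id 4, lvl 2), c28 (id 10, lvl 2), c6 (id 11, lvl 2).
Iteration 3: rows with reply_to in {4,10,11} -> c27 (id 6, lvl 3).
Iteration 4: no rows with reply_to in {6}; recursion stops.
Total rows emitted: 7.

7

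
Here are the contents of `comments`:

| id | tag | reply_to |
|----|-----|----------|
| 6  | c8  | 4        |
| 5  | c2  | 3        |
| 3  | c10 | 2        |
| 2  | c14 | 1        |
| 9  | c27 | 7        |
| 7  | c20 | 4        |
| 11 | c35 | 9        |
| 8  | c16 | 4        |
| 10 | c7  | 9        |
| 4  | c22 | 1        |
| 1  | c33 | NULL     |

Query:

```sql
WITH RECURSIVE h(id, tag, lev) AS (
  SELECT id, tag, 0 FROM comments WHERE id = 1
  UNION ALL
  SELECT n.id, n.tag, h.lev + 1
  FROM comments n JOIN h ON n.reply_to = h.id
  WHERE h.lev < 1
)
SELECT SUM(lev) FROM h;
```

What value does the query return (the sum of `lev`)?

Base: id=1 (c33) at lev 0.
Iteration 1: rows with reply_to in {1} -> c14 (id 2, lev 1), c22 (id 4, lev 1).
Iteration 2: lev < 1 fails for all current rows; recursion stops.
SUM(lev) = 0 + 1 + 1 = 2.

2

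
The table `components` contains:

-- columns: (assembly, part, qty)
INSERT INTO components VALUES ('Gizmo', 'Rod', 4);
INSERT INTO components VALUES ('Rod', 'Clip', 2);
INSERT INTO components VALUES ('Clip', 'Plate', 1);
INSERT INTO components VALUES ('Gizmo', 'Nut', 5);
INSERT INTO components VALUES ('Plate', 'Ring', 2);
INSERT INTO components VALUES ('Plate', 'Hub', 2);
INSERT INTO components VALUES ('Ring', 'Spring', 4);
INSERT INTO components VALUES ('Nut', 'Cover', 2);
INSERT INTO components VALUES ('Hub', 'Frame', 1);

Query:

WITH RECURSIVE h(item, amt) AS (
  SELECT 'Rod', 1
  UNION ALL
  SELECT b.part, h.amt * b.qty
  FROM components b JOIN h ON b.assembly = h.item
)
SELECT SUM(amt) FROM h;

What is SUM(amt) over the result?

Base: (Rod, amt=1).
Iteration 1: components of {Rod} -> Clip = 1*2 = 2.
Iteration 2: components of {Clip} -> Plate = 2*1 = 2.
Iteration 3: components of {Plate} -> Hub = 2*2 = 4, Ring = 2*2 = 4.
Iteration 4: components of {Hub,Ring} -> Frame = 4*1 = 4, Spring = 4*4 = 16.
Iteration 5: no further components; recursion stops.
SUM(amt) = 1 + 2 + 2 + 4 + 4 + 16 + 4 = 33.

33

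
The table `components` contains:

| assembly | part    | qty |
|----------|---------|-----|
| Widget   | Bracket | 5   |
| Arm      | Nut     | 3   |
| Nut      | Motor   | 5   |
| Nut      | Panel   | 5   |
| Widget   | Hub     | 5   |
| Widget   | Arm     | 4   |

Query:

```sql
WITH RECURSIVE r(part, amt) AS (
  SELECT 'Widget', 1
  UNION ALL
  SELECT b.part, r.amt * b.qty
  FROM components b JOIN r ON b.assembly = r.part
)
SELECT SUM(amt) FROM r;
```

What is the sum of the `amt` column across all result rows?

Base: (Widget, amt=1).
Iteration 1: components of {Widget} -> Arm = 1*4 = 4, Bracket = 1*5 = 5, Hub = 1*5 = 5.
Iteration 2: components of {Arm,Bracket,Hub} -> Nut = 4*3 = 12.
Iteration 3: components of {Nut} -> Motor = 12*5 = 60, Panel = 12*5 = 60.
Iteration 4: no further components; recursion stops.
SUM(amt) = 1 + 4 + 5 + 5 + 12 + 60 + 60 = 147.

147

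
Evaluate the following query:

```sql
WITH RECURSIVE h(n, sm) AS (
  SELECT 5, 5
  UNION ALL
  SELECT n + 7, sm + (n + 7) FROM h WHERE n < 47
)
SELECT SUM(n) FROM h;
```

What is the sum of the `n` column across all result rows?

Base: n=5, sm=5.
Iteration 1: 5 < 47 holds -> n = 5 + 7 = 12, sm = 5 + 12 = 17.
Iteration 2: 12 < 47 holds -> n = 12 + 7 = 19, sm = 17 + 19 = 36.
Iteration 3: 19 < 47 holds -> n = 19 + 7 = 26, sm = 36 + 26 = 62.
Iteration 4: 26 < 47 holds -> n = 26 + 7 = 33, sm = 62 + 33 = 95.
Iteration 5: 33 < 47 holds -> n = 33 + 7 = 40, sm = 95 + 40 = 135.
Iteration 6: 40 < 47 holds -> n = 40 + 7 = 47, sm = 135 + 47 = 182.
Iteration 7: 47 < 47 fails; recursion stops.
SUM(n) = 5 + 12 + 19 + 26 + 33 + 40 + 47 = 182.

182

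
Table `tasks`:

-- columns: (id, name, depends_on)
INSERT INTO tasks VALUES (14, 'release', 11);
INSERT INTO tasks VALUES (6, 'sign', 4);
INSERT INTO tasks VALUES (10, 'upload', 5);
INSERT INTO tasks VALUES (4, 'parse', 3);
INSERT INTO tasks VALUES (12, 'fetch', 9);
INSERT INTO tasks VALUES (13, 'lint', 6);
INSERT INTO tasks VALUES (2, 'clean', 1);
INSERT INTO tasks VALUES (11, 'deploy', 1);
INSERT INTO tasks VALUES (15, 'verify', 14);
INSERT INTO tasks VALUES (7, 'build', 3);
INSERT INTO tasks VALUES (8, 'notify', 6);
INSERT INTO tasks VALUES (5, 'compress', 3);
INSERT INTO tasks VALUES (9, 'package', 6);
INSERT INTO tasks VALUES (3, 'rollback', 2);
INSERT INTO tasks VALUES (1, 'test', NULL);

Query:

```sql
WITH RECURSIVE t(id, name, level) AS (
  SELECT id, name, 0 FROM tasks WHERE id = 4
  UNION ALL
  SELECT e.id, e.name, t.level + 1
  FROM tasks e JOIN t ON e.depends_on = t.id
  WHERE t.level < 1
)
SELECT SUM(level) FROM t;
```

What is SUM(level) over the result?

1

Base: id=4 (parse) at level 0.
Iteration 1: rows with depends_on in {4} -> sign (id 6, level 1).
Iteration 2: level < 1 fails for all current rows; recursion stops.
SUM(level) = 0 + 1 = 1.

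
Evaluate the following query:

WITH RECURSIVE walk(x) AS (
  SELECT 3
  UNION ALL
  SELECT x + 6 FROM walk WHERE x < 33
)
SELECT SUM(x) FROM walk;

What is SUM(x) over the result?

Base: x=3.
Iteration 1: 3 < 33 holds -> x = 3 + 6 = 9.
Iteration 2: 9 < 33 holds -> x = 9 + 6 = 15.
Iteration 3: 15 < 33 holds -> x = 15 + 6 = 21.
Iteration 4: 21 < 33 holds -> x = 21 + 6 = 27.
Iteration 5: 27 < 33 holds -> x = 27 + 6 = 33.
Iteration 6: 33 < 33 fails; recursion stops.
SUM(x) = 3 + 9 + 15 + 21 + 27 + 33 = 108.

108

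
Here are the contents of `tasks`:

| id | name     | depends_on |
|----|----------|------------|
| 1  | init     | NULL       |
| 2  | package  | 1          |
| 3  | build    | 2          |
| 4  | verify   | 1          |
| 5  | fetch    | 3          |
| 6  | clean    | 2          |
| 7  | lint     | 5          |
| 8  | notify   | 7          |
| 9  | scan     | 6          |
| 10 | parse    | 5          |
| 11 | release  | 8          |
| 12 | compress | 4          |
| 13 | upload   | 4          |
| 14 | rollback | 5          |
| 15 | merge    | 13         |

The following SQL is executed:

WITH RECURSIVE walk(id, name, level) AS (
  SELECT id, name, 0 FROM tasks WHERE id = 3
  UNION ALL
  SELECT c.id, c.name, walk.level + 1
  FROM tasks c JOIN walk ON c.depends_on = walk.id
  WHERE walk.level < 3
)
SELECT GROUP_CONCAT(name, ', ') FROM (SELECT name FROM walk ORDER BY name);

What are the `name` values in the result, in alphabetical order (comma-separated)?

build, fetch, lint, notify, parse, rollback

Base: id=3 (build) at level 0.
Iteration 1: rows with depends_on in {3} -> fetch (id 5, level 1).
Iteration 2: rows with depends_on in {5} -> lint (id 7, level 2), parse (id 10, level 2), rollback (id 14, level 2).
Iteration 3: rows with depends_on in {7,10,14} -> notify (id 8, level 3).
Iteration 4: level < 3 fails for all current rows; recursion stops.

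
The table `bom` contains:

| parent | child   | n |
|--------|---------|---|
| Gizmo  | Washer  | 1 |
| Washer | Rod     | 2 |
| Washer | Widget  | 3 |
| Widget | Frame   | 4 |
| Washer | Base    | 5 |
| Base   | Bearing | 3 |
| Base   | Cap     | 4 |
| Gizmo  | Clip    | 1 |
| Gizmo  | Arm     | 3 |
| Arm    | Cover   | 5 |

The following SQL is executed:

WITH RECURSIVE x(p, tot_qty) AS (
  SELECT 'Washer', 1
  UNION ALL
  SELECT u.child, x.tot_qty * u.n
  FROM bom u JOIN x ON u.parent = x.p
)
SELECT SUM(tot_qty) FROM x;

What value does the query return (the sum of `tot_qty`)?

58

Base: (Washer, tot_qty=1).
Iteration 1: components of {Washer} -> Base = 1*5 = 5, Rod = 1*2 = 2, Widget = 1*3 = 3.
Iteration 2: components of {Base,Rod,Widget} -> Bearing = 5*3 = 15, Cap = 5*4 = 20, Frame = 3*4 = 12.
Iteration 3: no further components; recursion stops.
SUM(tot_qty) = 1 + 2 + 3 + 5 + 12 + 15 + 20 = 58.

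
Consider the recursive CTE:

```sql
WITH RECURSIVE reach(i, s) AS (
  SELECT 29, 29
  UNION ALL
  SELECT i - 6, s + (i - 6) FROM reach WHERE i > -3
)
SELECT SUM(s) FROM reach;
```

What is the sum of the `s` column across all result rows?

476

Base: i=29, s=29.
Iteration 1: 29 > -3 holds -> i = 29 - 6 = 23, s = 29 + 23 = 52.
Iteration 2: 23 > -3 holds -> i = 23 - 6 = 17, s = 52 + 17 = 69.
Iteration 3: 17 > -3 holds -> i = 17 - 6 = 11, s = 69 + 11 = 80.
Iteration 4: 11 > -3 holds -> i = 11 - 6 = 5, s = 80 + 5 = 85.
Iteration 5: 5 > -3 holds -> i = 5 - 6 = -1, s = 85 + -1 = 84.
Iteration 6: -1 > -3 holds -> i = -1 - 6 = -7, s = 84 + -7 = 77.
Iteration 7: -7 > -3 fails; recursion stops.
SUM(s) = 29 + 52 + 69 + 80 + 85 + 84 + 77 = 476.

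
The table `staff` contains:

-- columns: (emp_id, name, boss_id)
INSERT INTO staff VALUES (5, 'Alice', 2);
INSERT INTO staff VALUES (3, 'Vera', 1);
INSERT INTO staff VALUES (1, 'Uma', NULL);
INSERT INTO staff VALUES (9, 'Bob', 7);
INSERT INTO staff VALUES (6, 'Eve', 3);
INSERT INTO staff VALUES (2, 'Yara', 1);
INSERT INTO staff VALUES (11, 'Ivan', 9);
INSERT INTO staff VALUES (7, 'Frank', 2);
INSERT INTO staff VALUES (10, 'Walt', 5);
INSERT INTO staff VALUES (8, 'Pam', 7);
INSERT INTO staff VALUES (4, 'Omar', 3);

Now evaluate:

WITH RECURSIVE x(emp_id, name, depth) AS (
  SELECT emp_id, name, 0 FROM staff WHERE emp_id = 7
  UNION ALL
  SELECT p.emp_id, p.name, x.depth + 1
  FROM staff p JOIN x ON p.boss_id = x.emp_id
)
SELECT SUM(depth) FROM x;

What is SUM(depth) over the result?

Base: emp_id=7 (Frank) at depth 0.
Iteration 1: rows with boss_id in {7} -> Pam (id 8, depth 1), Bob (id 9, depth 1).
Iteration 2: rows with boss_id in {8,9} -> Ivan (id 11, depth 2).
Iteration 3: no rows with boss_id in {11}; recursion stops.
SUM(depth) = 0 + 1 + 1 + 2 = 4.

4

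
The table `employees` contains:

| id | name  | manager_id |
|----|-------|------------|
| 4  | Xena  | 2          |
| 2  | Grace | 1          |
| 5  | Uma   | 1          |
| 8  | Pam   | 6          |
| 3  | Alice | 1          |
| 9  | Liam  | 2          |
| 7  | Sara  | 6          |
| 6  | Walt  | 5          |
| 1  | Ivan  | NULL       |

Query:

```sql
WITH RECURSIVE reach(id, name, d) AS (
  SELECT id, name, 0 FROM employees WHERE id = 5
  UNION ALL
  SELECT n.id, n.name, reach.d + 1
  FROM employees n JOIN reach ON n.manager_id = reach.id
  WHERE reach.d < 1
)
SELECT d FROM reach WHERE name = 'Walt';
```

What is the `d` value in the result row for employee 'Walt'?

1

Base: id=5 (Uma) at d 0.
Iteration 1: rows with manager_id in {5} -> Walt (id 6, d 1).
Iteration 2: d < 1 fails for all current rows; recursion stops.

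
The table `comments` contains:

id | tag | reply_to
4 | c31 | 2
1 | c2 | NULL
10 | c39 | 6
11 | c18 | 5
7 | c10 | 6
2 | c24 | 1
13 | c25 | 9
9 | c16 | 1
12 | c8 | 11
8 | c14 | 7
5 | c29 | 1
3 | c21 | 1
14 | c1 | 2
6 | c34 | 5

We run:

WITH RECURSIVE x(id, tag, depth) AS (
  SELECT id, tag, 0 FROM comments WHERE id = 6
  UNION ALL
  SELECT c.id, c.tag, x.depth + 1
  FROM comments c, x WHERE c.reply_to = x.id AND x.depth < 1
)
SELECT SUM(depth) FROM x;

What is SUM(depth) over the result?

2

Base: id=6 (c34) at depth 0.
Iteration 1: rows with reply_to in {6} -> c10 (id 7, depth 1), c39 (id 10, depth 1).
Iteration 2: depth < 1 fails for all current rows; recursion stops.
SUM(depth) = 0 + 1 + 1 = 2.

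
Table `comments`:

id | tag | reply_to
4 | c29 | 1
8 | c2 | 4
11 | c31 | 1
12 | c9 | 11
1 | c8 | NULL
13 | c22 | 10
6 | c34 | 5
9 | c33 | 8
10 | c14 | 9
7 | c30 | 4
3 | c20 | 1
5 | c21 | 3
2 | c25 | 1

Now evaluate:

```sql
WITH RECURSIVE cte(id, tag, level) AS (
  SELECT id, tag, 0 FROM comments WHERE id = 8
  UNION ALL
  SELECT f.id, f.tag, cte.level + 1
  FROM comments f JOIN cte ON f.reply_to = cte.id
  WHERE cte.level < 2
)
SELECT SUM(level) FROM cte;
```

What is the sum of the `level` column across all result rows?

3

Base: id=8 (c2) at level 0.
Iteration 1: rows with reply_to in {8} -> c33 (id 9, level 1).
Iteration 2: rows with reply_to in {9} -> c14 (id 10, level 2).
Iteration 3: level < 2 fails for all current rows; recursion stops.
SUM(level) = 0 + 1 + 2 = 3.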